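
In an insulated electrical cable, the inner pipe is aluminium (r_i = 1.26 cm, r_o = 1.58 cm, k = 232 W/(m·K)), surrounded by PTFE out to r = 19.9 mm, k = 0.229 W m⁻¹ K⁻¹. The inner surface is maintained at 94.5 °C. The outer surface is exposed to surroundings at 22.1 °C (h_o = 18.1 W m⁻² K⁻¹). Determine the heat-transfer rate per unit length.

Treat each layer as a resistance in series:
  R'_aluminium = ln(0.0158/0.0126)/(2πk) = 0.2263/(2π·232) = 1.553×10^-4 m·K/W
  R'_PTFE = ln(0.0199/0.0158)/(2πk) = 0.2307/(2π·0.229) = 0.1603 m·K/W
  R'_conv,out = 1/(2πr h) = 1/(2π·0.0199·18.1) = 0.4419 m·K/W
ΣR = 1.553×10^-4 + 0.1603 + 0.4419 = 0.6024 m·K/W
Q' = ΔT/ΣR = (94.5 °C − 22.1 °C)/0.6024 = 120 W/m

Q' = 120 W/m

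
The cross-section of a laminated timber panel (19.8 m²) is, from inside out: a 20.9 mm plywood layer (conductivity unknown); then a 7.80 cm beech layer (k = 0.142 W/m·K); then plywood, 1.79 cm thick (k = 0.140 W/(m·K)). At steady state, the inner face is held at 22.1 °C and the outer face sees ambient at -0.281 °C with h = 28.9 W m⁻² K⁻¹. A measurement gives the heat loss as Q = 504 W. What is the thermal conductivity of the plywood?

ΣR = ΔT/Q = |22.1 − -0.281|/504 = 0.04441 K/W
Known resistances:
  R_beech = L/(kA) = 0.0780/(0.142·19.8) = 0.02774 K/W
  R_plywood = L/(kA) = 0.0179/(0.140·19.8) = 0.006457 K/W
  R_conv,out = 1/(hA) = 1/(28.9·19.8) = 0.001748 K/W
R_plywood = ΣR − ΣR_known = 0.04441 − 0.03594 = 0.008470 K/W
L/(kA) = 0.008470 ⇒ k = 0.0209/(0.008470·19.8) = 0.125 W/m·K

k = 0.125 W/m·K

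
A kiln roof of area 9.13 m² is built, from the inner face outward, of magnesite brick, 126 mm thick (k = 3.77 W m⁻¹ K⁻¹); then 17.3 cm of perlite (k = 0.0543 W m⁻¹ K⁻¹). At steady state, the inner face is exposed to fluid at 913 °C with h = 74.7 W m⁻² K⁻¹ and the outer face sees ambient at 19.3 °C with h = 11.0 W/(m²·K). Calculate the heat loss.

Q = 2.45 kW

Series thermal resistances, inner to outer:
  R_conv,in = 1/(hA) = 1/(74.7·9.13) = 0.001466 K/W
  R_magnesite brick = L/(kA) = 0.126/(3.77·9.13) = 0.003661 K/W
  R_perlite = L/(kA) = 0.173/(0.0543·9.13) = 0.3490 K/W
  R_conv,out = 1/(hA) = 1/(11.0·9.13) = 0.009957 K/W
ΣR = 0.001466 + 0.003661 + 0.3490 + 0.009957 = 0.3641 K/W
Q = ΔT/ΣR = (913 °C − 19.3 °C)/0.3641 = 2450 W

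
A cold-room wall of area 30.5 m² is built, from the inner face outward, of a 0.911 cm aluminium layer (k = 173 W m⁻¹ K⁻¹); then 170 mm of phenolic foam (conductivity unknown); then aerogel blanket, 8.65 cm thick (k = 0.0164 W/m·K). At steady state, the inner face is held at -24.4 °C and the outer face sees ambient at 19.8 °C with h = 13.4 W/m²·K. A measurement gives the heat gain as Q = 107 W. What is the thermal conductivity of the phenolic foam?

k = 0.0234 W/m·K

ΣR = ΔT/Q = |-24.4 − 19.8|/107 = 0.4131 K/W
Known resistances:
  R_aluminium = L/(kA) = 0.00911/(173·30.5) = 1.727×10^-6 K/W
  R_aerogel blanket = L/(kA) = 0.0865/(0.0164·30.5) = 0.1729 K/W
  R_conv,out = 1/(hA) = 1/(13.4·30.5) = 0.002447 K/W
R_phenolic foam = ΣR − ΣR_known = 0.4131 − 0.1753 = 0.2378 K/W
L/(kA) = 0.2378 ⇒ k = 0.170/(0.2378·30.5) = 0.0234 W/m·K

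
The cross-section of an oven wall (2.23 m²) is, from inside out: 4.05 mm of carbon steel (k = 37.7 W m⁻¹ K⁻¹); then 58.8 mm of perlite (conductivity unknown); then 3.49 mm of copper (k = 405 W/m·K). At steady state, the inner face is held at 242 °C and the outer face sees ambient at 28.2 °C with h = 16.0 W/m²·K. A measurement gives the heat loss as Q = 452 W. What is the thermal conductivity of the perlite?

k = 0.0593 W/m·K

ΣR = ΔT/Q = |242 − 28.2|/452 = 0.4730 K/W
Known resistances:
  R_carbon steel = L/(kA) = 0.00405/(37.7·2.23) = 4.817×10^-5 K/W
  R_copper = L/(kA) = 0.00349/(405·2.23) = 3.864×10^-6 K/W
  R_conv,out = 1/(hA) = 1/(16.0·2.23) = 0.02803 K/W
R_perlite = ΣR − ΣR_known = 0.4730 − 0.02808 = 0.4449 K/W
L/(kA) = 0.4449 ⇒ k = 0.0588/(0.4449·2.23) = 0.0593 W/m·K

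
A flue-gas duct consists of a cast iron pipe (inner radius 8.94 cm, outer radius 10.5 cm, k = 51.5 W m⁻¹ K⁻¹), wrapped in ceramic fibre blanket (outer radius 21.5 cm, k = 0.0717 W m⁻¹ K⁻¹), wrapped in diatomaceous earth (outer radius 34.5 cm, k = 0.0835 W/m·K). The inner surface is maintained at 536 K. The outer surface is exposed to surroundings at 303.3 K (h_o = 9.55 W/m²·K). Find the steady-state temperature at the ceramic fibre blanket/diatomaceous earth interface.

T = 390 K

Treat each layer as a resistance in series:
  R'_cast iron = ln(0.105/0.0894)/(2πk) = 0.1608/(2π·51.5) = 4.971×10^-4 m·K/W
  R'_ceramic fibre blanket = ln(0.215/0.105)/(2πk) = 0.7167/(2π·0.0717) = 1.591 m·K/W
  R'_diatomaceous earth = ln(0.345/0.215)/(2πk) = 0.4729/(2π·0.0835) = 0.9014 m·K/W
  R'_conv,out = 1/(2πr h) = 1/(2π·0.345·9.55) = 0.04831 m·K/W
ΣR = 4.971×10^-4 + 1.591 + 0.9014 + 0.04831 = 2.541 m·K/W
Q' = ΔT/ΣR = (536 K − 303.3 K)/2.541 = 91.58 W/m
From the inner boundary to the ceramic fibre blanket/diatomaceous earth interface, ΣR_partial = 1.591 m·K/W.
T_interface = T_in − Q'·ΣR_partial = 536 K − (91.58)(1.591) = 390 K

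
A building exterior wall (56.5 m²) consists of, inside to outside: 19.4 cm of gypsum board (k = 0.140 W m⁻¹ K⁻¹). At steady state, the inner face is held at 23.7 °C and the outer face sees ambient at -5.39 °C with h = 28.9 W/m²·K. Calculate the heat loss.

Resistance network (inner→outer):
  R_gypsum board = L/(kA) = 0.194/(0.140·56.5) = 0.02453 K/W
  R_conv,out = 1/(hA) = 1/(28.9·56.5) = 6.124×10^-4 K/W
ΣR = 0.02453 + 6.124×10^-4 = 0.02514 K/W
Q = ΔT/ΣR = (23.7 °C − -5.39 °C)/0.02514 = 1160 W

Q = 1160 W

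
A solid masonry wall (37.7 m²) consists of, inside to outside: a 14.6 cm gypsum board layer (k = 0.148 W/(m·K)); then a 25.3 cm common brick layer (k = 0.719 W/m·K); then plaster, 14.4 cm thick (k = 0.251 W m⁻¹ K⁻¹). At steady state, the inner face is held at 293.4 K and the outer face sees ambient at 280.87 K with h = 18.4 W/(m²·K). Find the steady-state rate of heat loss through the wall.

Q = 240 W

Resistance network (inner→outer):
  R_gypsum board = L/(kA) = 0.146/(0.148·37.7) = 0.02617 K/W
  R_common brick = L/(kA) = 0.253/(0.719·37.7) = 0.009334 K/W
  R_plaster = L/(kA) = 0.144/(0.251·37.7) = 0.01522 K/W
  R_conv,out = 1/(hA) = 1/(18.4·37.7) = 0.001442 K/W
ΣR = 0.02617 + 0.009334 + 0.01522 + 0.001442 = 0.05217 K/W
Q = ΔT/ΣR = (293.4 K − 280.87 K)/0.05217 = 240 W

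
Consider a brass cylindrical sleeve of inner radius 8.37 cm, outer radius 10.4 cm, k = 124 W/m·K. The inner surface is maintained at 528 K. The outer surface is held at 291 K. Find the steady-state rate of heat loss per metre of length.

Q' = 2πk·ΔT/ln(r₂/r₁) = 2π × 124 × 237 / ln(0.104/0.0837) = 8.50×10^5 W/m

Q' = 850 kW/m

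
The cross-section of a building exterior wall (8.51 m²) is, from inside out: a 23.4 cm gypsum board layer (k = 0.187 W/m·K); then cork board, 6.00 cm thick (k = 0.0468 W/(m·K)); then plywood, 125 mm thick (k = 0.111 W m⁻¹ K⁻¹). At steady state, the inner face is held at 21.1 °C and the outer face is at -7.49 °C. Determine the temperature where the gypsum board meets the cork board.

Treat each layer as a resistance in series:
  R_gypsum board = L/(kA) = 0.234/(0.187·8.51) = 0.1470 K/W
  R_cork board = L/(kA) = 0.0600/(0.0468·8.51) = 0.1507 K/W
  R_plywood = L/(kA) = 0.125/(0.111·8.51) = 0.1323 K/W
ΣR = 0.1470 + 0.1507 + 0.1323 = 0.4300 K/W
Q = ΔT/ΣR = (21.1 °C − -7.49 °C)/0.4300 = 66.49 W
From the inner boundary to the gypsum board/cork board interface, ΣR_partial = 0.1470 K/W.
T_interface = T_in − Q·ΣR_partial = 21.1 °C − (66.49)(0.1470) = 11.3 °C

T = 11.3 °C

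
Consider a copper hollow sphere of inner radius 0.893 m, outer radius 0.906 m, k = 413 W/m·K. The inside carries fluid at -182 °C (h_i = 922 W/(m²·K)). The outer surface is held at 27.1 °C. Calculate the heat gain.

Treat each layer as a resistance in series:
  R_conv,in = 1/(4πr²h) = 1/(4π·0.893²·922) = 1.082×10^-4 K/W
  R_copper = (1/0.893 − 1/0.906)/(4πk) = 0.01607/(4π·413) = 3.096×10^-6 K/W
ΣR = 1.082×10^-4 + 3.096×10^-6 = 1.113×10^-4 K/W
Q = ΔT/ΣR = (-182 °C − 27.1 °C)/1.113×10^-4 = -1.88×10^6 W
(Negative Q ⇒ heat flows inward; heat gain = 1.88×10^6 W.)

Q = 1.88×10^6 W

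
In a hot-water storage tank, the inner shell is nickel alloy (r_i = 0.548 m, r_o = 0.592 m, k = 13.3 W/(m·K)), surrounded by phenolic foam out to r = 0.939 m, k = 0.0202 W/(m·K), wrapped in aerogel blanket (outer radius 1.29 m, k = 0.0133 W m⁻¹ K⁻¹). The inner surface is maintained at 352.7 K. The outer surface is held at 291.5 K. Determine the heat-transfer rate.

Q = 14.6 W

Series thermal resistances, inner to outer:
  R_nickel alloy = (1/0.548 − 1/0.592)/(4πk) = 0.1356/(4π·13.3) = 8.115×10^-4 K/W
  R_phenolic foam = (1/0.592 − 1/0.939)/(4πk) = 0.6242/(4π·0.0202) = 2.459 K/W
  R_aerogel blanket = (1/0.939 − 1/1.29)/(4πk) = 0.2898/(4π·0.0133) = 1.734 K/W
ΣR = 8.115×10^-4 + 2.459 + 1.734 = 4.194 K/W
Q = ΔT/ΣR = (352.7 K − 291.5 K)/4.194 = 14.6 W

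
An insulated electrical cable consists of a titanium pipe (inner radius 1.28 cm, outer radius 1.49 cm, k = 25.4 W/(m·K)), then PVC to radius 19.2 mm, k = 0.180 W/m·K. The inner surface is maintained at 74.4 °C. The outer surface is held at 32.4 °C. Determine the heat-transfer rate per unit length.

Resistance network (inner→outer):
  R'_titanium = ln(0.0149/0.0128)/(2πk) = 0.1519/(2π·25.4) = 9.519×10^-4 m·K/W
  R'_PVC = ln(0.0192/0.0149)/(2πk) = 0.2535/(2π·0.180) = 0.2242 m·K/W
ΣR = 9.519×10^-4 + 0.2242 = 0.2252 m·K/W
Q' = ΔT/ΣR = (74.4 °C − 32.4 °C)/0.2252 = 187 W/m

Q' = 187 W/m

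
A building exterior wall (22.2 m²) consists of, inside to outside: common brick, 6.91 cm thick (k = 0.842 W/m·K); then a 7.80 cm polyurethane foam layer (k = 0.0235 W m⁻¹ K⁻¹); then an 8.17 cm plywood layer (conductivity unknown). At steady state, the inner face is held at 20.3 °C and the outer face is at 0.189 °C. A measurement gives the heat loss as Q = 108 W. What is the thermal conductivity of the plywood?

k = 0.112 W/m·K

ΣR = ΔT/Q = |20.3 − 0.189|/108 = 0.1862 K/W
Known resistances:
  R_common brick = L/(kA) = 0.0691/(0.842·22.2) = 0.003697 K/W
  R_polyurethane foam = L/(kA) = 0.0780/(0.0235·22.2) = 0.1495 K/W
R_plywood = ΣR − ΣR_known = 0.1862 − 0.1532 = 0.03300 K/W
L/(kA) = 0.03300 ⇒ k = 0.0817/(0.03300·22.2) = 0.112 W/m·K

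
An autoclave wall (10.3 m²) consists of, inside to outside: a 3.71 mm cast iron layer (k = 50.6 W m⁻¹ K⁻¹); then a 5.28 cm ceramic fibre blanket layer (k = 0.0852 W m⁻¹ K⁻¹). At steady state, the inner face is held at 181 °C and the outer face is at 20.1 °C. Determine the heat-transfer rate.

Resistance network (inner→outer):
  R_cast iron = L/(kA) = 0.00371/(50.6·10.3) = 7.118×10^-6 K/W
  R_ceramic fibre blanket = L/(kA) = 0.0528/(0.0852·10.3) = 0.06017 K/W
ΣR = 7.118×10^-6 + 0.06017 = 0.06018 K/W
Q = ΔT/ΣR = (181 °C − 20.1 °C)/0.06018 = 2670 W

Q = 2670 W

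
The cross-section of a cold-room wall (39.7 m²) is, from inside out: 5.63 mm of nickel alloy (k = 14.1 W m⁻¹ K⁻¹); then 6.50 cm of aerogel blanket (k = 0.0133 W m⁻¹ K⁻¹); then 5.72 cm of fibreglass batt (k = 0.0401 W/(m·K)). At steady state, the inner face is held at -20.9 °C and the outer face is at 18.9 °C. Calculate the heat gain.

Q = 250 W

Series thermal resistances, inner to outer:
  R_nickel alloy = L/(kA) = 0.00563/(14.1·39.7) = 1.006×10^-5 K/W
  R_aerogel blanket = L/(kA) = 0.0650/(0.0133·39.7) = 0.1231 K/W
  R_fibreglass batt = L/(kA) = 0.0572/(0.0401·39.7) = 0.03593 K/W
ΣR = 1.006×10^-5 + 0.1231 + 0.03593 = 0.1590 K/W
Q = ΔT/ΣR = (-20.9 °C − 18.9 °C)/0.1590 = -250 W
(Negative Q ⇒ heat flows inward; heat gain = 250 W.)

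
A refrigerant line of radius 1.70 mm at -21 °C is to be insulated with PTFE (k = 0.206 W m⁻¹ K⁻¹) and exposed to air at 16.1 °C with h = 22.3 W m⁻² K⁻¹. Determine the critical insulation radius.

r_cr = 0.924 cm

For a cylinder, r_cr = k_ins/h = 0.206/22.3 = 0.00924 m = 0.924 cm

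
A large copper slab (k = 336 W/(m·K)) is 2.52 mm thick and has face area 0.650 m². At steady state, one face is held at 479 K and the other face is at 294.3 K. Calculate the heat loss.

Q = kA·ΔT/L = 336 × 0.650 × |479 K − 294.3 K| / 0.00252 = 1.60×10^7 W

Q = 16000 kW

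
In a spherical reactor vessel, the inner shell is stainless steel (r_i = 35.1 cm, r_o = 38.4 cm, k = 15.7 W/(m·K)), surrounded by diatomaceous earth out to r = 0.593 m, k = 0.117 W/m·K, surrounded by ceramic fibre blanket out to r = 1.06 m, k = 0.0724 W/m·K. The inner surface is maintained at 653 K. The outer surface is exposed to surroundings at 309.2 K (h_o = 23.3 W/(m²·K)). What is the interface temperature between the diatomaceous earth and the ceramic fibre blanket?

Resistance network (inner→outer):
  R_stainless steel = (1/0.351 − 1/0.384)/(4πk) = 0.2448/(4π·15.7) = 0.001241 K/W
  R_diatomaceous earth = (1/0.384 − 1/0.593)/(4πk) = 0.9178/(4π·0.117) = 0.6243 K/W
  R_ceramic fibre blanket = (1/0.593 − 1/1.06)/(4πk) = 0.7429/(4π·0.0724) = 0.8166 K/W
  R_conv,out = 1/(4πr²h) = 1/(4π·1.06²·23.3) = 0.003040 K/W
ΣR = 0.001241 + 0.6243 + 0.8166 + 0.003040 = 1.445 K/W
Q = ΔT/ΣR = (653 K − 309.2 K)/1.445 = 237.9 W
From the inner boundary to the diatomaceous earth/ceramic fibre blanket interface, ΣR_partial = 0.6255 K/W.
T_interface = T_in − Q·ΣR_partial = 653 K − (237.9)(0.6255) = 504 K

T = 504 K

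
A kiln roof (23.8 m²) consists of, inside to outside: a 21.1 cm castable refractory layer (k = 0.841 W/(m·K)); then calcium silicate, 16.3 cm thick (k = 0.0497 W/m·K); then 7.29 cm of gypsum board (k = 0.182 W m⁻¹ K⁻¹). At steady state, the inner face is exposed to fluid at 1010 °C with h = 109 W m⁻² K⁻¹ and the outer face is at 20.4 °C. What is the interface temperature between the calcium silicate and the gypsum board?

Series thermal resistances, inner to outer:
  R_conv,in = 1/(hA) = 1/(109·23.8) = 3.855×10^-4 K/W
  R_castable refractory = L/(kA) = 0.211/(0.841·23.8) = 0.01054 K/W
  R_calcium silicate = L/(kA) = 0.163/(0.0497·23.8) = 0.1378 K/W
  R_gypsum board = L/(kA) = 0.0729/(0.182·23.8) = 0.01683 K/W
ΣR = 3.855×10^-4 + 0.01054 + 0.1378 + 0.01683 = 0.1656 K/W
Q = ΔT/ΣR = (1010 °C − 20.4 °C)/0.1656 = 5976 W
From the inner boundary to the calcium silicate/gypsum board interface, ΣR_partial = 0.1487 K/W.
T_interface = T_in − Q·ΣR_partial = 1010 °C − (5976)(0.1487) = 121 °C

T = 121 °C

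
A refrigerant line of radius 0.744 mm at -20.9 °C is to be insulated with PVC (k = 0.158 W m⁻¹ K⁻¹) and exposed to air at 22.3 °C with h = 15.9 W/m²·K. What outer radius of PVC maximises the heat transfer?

r_cr = 0.994 cm

For a cylinder, r_cr = k_ins/h = 0.158/15.9 = 0.00994 m = 0.994 cm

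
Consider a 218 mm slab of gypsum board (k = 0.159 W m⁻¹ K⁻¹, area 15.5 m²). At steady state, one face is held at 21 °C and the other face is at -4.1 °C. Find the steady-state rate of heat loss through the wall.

Q = 284 W

Q = kA·ΔT/L = 0.159 × 15.5 × |21 °C − -4.1 °C| / 0.218 = 284 W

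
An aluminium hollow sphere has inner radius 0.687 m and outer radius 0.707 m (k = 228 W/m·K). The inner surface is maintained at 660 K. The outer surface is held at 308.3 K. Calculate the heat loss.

Q = 24500 kW

Q = 4πk·ΔT/(1/r₁ − 1/r₂) = 4π × 228 × 351.7 / (1/0.687 − 1/0.707) = 2.45×10^7 W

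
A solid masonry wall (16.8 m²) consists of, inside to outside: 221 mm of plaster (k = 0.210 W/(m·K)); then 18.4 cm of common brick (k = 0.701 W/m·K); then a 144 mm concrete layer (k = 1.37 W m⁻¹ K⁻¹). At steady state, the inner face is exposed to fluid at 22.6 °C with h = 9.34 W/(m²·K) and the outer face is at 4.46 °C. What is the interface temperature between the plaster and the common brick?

Treat each layer as a resistance in series:
  R_conv,in = 1/(hA) = 1/(9.34·16.8) = 0.006373 K/W
  R_plaster = L/(kA) = 0.221/(0.210·16.8) = 0.06264 K/W
  R_common brick = L/(kA) = 0.184/(0.701·16.8) = 0.01562 K/W
  R_concrete = L/(kA) = 0.144/(1.37·16.8) = 0.006257 K/W
ΣR = 0.006373 + 0.06264 + 0.01562 + 0.006257 = 0.09089 K/W
Q = ΔT/ΣR = (22.6 °C − 4.46 °C)/0.09089 = 199.6 W
From the inner boundary to the plaster/common brick interface, ΣR_partial = 0.06901 K/W.
T_interface = T_in − Q·ΣR_partial = 22.6 °C − (199.6)(0.06901) = 8.83 °C

T = 8.83 °C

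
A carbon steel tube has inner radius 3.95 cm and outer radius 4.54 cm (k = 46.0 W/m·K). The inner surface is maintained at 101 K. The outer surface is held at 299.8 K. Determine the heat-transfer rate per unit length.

Q' = 4.13×10^5 W/m

Q' = 2πk·ΔT/ln(r₂/r₁) = 2π × 46.0 × 198.8 / ln(0.0454/0.0395) = 4.13×10^5 W/m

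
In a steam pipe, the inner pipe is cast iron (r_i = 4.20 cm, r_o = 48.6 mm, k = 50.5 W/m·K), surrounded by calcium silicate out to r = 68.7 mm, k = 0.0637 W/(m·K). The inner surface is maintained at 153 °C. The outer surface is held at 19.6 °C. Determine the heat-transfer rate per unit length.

Treat each layer as a resistance in series:
  R'_cast iron = ln(0.0486/0.0420)/(2πk) = 0.1460/(2π·50.5) = 4.600×10^-4 m·K/W
  R'_calcium silicate = ln(0.0687/0.0486)/(2πk) = 0.3461/(2π·0.0637) = 0.8648 m·K/W
ΣR = 4.600×10^-4 + 0.8648 = 0.8653 m·K/W
Q' = ΔT/ΣR = (153 °C − 19.6 °C)/0.8653 = 154 W/m

Q' = 154 W/m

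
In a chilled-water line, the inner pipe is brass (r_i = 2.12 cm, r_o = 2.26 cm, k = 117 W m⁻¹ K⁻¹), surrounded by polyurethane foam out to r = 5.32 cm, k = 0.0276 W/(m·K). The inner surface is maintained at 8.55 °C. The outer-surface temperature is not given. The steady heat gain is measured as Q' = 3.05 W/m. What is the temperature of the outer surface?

Sum the resistances:
  R'_brass = ln(0.0226/0.0212)/(2πk) = 0.06395/(2π·117) = 8.699×10^-5 m·K/W
  R'_polyurethane foam = ln(0.0532/0.0226)/(2πk) = 0.8561/(2π·0.0276) = 4.937 m·K/W
ΣR = 4.937 m·K/W
ΔT = Q'·ΣR = 3.05 × 4.937 = 15.06 K
Heat flows inward, so T_out = T_in + ΔT = 8.55 + 15.06 = 23.6 °C

T_out = 23.6 °C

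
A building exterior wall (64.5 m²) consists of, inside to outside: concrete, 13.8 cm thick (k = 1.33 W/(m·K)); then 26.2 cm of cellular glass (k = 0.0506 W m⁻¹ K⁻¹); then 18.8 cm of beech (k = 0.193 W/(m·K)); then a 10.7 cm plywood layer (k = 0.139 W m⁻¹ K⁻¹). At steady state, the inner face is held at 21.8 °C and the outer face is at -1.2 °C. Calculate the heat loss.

Q = 211 W

Resistance network (inner→outer):
  R_concrete = L/(kA) = 0.138/(1.33·64.5) = 0.001609 K/W
  R_cellular glass = L/(kA) = 0.262/(0.0506·64.5) = 0.08028 K/W
  R_beech = L/(kA) = 0.188/(0.193·64.5) = 0.01510 K/W
  R_plywood = L/(kA) = 0.107/(0.139·64.5) = 0.01193 K/W
ΣR = 0.001609 + 0.08028 + 0.01510 + 0.01193 = 0.1089 K/W
Q = ΔT/ΣR = (21.8 °C − -1.2 °C)/0.1089 = 211 W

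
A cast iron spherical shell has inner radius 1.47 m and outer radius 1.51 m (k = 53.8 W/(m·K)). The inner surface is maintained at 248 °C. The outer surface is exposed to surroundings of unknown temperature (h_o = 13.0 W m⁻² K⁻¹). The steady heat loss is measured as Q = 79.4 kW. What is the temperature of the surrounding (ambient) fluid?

Sum the resistances:
  R_cast iron = (1/1.47 − 1/1.51)/(4πk) = 0.01802/(4π·53.8) = 2.665×10^-5 K/W
  R_conv,out = 1/(4πr²h) = 1/(4π·1.51²·13.0) = 0.002685 K/W
ΣR = 0.002711 K/W
ΔT = Q·ΣR = 79400 × 0.002711 = 215.3 K
Heat flows outward, so T_out = T_in − ΔT = 248 − 215.3 = 32.7 °C

T_out = 32.7 °C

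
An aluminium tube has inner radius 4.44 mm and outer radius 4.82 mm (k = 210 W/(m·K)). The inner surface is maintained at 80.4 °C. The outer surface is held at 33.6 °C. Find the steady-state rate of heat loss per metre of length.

Q' = 7.52×10^5 W/m

Q' = 2πk·ΔT/ln(r₂/r₁) = 2π × 210 × 46.8 / ln(0.00482/0.00444) = 7.52×10^5 W/m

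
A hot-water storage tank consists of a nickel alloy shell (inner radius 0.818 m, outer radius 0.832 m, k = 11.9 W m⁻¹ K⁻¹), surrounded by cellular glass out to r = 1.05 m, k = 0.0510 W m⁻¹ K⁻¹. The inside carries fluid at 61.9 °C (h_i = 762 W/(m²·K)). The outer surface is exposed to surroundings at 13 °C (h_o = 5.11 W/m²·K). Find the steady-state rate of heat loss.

Q = 121 W

Series thermal resistances, inner to outer:
  R_conv,in = 1/(4πr²h) = 1/(4π·0.818²·762) = 1.561×10^-4 K/W
  R_nickel alloy = (1/0.818 − 1/0.832)/(4πk) = 0.02057/(4π·11.9) = 1.376×10^-4 K/W
  R_cellular glass = (1/0.832 − 1/1.05)/(4πk) = 0.2495/(4π·0.0510) = 0.3894 K/W
  R_conv,out = 1/(4πr²h) = 1/(4π·1.05²·5.11) = 0.01413 K/W
ΣR = 1.561×10^-4 + 1.376×10^-4 + 0.3894 + 0.01413 = 0.4038 K/W
Q = ΔT/ΣR = (61.9 °C − 13 °C)/0.4038 = 121 W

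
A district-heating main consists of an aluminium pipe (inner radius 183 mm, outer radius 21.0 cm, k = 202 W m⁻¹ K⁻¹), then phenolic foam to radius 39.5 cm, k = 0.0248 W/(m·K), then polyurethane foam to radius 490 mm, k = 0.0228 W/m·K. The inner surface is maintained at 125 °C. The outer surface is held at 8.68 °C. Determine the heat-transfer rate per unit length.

Q' = 20.9 W/m

Treat each layer as a resistance in series:
  R'_aluminium = ln(0.210/0.183)/(2πk) = 0.1376/(2π·202) = 1.084×10^-4 m·K/W
  R'_phenolic foam = ln(0.395/0.210)/(2πk) = 0.6318/(2π·0.0248) = 4.054 m·K/W
  R'_polyurethane foam = ln(0.490/0.395)/(2πk) = 0.2155/(2π·0.0228) = 1.504 m·K/W
ΣR = 1.084×10^-4 + 4.054 + 1.504 = 5.558 m·K/W
Q' = ΔT/ΣR = (125 °C − 8.68 °C)/5.558 = 20.9 W/m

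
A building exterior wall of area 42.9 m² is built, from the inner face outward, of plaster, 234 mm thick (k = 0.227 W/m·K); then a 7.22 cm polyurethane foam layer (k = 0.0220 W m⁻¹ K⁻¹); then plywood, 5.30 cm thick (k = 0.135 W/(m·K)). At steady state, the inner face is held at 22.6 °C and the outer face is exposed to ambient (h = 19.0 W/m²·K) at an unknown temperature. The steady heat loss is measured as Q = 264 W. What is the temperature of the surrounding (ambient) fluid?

Series resistances:
  R_plaster = L/(kA) = 0.234/(0.227·42.9) = 0.02403 K/W
  R_polyurethane foam = L/(kA) = 0.0722/(0.0220·42.9) = 0.07650 K/W
  R_plywood = L/(kA) = 0.0530/(0.135·42.9) = 0.009151 K/W
  R_conv,out = 1/(hA) = 1/(19.0·42.9) = 0.001227 K/W
ΣR = 0.1109 K/W
ΔT = Q·ΣR = 264 × 0.1109 = 29.28 K
Heat flows outward, so T_out = T_in − ΔT = 22.6 − 29.28 = -6.68 °C

T_out = -6.68 °C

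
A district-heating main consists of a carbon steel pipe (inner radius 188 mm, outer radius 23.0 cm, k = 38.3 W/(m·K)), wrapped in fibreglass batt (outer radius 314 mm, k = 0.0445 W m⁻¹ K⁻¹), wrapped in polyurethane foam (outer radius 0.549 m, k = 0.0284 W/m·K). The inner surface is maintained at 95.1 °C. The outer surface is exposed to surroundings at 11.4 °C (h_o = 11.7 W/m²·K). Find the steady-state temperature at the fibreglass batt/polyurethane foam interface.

T = 73.3 °C

Resistance network (inner→outer):
  R'_carbon steel = ln(0.230/0.188)/(2πk) = 0.2016/(2π·38.3) = 8.379×10^-4 m·K/W
  R'_fibreglass batt = ln(0.314/0.230)/(2πk) = 0.3113/(2π·0.0445) = 1.113 m·K/W
  R'_polyurethane foam = ln(0.549/0.314)/(2πk) = 0.5587/(2π·0.0284) = 3.131 m·K/W
  R'_conv,out = 1/(2πr h) = 1/(2π·0.549·11.7) = 0.02478 m·K/W
ΣR = 8.379×10^-4 + 1.113 + 3.131 + 0.02478 = 4.270 m·K/W
Q' = ΔT/ΣR = (95.1 °C − 11.4 °C)/4.270 = 19.60 W/m
From the inner boundary to the fibreglass batt/polyurethane foam interface, ΣR_partial = 1.114 m·K/W.
T_interface = T_in − Q'·ΣR_partial = 95.1 °C − (19.60)(1.114) = 73.3 °C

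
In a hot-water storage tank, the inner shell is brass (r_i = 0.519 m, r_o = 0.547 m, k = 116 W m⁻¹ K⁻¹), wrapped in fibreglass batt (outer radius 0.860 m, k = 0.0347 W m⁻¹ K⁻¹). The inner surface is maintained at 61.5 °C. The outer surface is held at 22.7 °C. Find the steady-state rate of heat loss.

Q = 25.4 W

Series thermal resistances, inner to outer:
  R_brass = (1/0.519 − 1/0.547)/(4πk) = 0.09863/(4π·116) = 6.766×10^-5 K/W
  R_fibreglass batt = (1/0.547 − 1/0.860)/(4πk) = 0.6654/(4π·0.0347) = 1.526 K/W
ΣR = 6.766×10^-5 + 1.526 = 1.526 K/W
Q = ΔT/ΣR = (61.5 °C − 22.7 °C)/1.526 = 25.4 W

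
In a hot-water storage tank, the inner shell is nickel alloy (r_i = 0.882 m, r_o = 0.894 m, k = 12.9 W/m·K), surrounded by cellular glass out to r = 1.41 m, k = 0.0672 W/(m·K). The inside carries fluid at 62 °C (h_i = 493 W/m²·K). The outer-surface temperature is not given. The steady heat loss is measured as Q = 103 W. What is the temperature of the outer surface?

T_out = 12.0 °C

Series resistances:
  R_conv,in = 1/(4πr²h) = 1/(4π·0.882²·493) = 2.075×10^-4 K/W
  R_nickel alloy = (1/0.882 − 1/0.894)/(4πk) = 0.01522/(4π·12.9) = 9.388×10^-5 K/W
  R_cellular glass = (1/0.894 − 1/1.41)/(4πk) = 0.4093/(4π·0.0672) = 0.4847 K/W
ΣR = 0.4850 K/W
ΔT = Q·ΣR = 103 × 0.4850 = 49.95 K
Heat flows outward, so T_out = T_in − ΔT = 62 − 49.95 = 12.0 °C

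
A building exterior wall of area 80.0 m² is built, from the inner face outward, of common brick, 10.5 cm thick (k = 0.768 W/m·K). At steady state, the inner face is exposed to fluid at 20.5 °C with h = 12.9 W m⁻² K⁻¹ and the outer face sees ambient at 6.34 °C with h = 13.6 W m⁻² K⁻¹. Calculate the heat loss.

Series thermal resistances, inner to outer:
  R_conv,in = 1/(hA) = 1/(12.9·80.0) = 9.690×10^-4 K/W
  R_common brick = L/(kA) = 0.105/(0.768·80.0) = 0.001709 K/W
  R_conv,out = 1/(hA) = 1/(13.6·80.0) = 9.191×10^-4 K/W
ΣR = 9.690×10^-4 + 0.001709 + 9.191×10^-4 = 0.003597 K/W
Q = ΔT/ΣR = (20.5 °C − 6.34 °C)/0.003597 = 3940 W

Q = 3.94 kW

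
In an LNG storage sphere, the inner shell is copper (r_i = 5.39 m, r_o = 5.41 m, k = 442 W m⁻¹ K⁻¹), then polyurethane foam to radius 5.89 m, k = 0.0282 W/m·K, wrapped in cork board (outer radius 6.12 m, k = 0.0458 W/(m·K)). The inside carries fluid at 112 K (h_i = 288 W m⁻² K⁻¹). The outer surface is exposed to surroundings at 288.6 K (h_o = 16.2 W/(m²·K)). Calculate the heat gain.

Q = 3.29 kW

Resistance network (inner→outer):
  R_conv,in = 1/(4πr²h) = 1/(4π·5.39²·288) = 9.511×10^-6 K/W
  R_copper = (1/5.39 − 1/5.41)/(4πk) = 6.859×10^-4/(4π·442) = 1.235×10^-7 K/W
  R_polyurethane foam = (1/5.41 − 1/5.89)/(4πk) = 0.01506/(4π·0.0282) = 0.04251 K/W
  R_cork board = (1/5.89 − 1/6.12)/(4πk) = 0.006381/(4π·0.0458) = 0.01109 K/W
  R_conv,out = 1/(4πr²h) = 1/(4π·6.12²·16.2) = 1.312×10^-4 K/W
ΣR = 9.511×10^-6 + 1.235×10^-7 + 0.04251 + 0.01109 + 1.312×10^-4 = 0.05374 K/W
Q = ΔT/ΣR = (112 K − 288.6 K)/0.05374 = -3290 W
(Negative Q ⇒ heat flows inward; heat gain = 3290 W.)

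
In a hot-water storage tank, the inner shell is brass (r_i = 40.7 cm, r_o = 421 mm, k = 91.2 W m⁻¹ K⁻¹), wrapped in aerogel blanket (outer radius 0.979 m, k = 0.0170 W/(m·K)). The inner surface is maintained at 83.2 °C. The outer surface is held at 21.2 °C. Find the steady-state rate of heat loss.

Treat each layer as a resistance in series:
  R_brass = (1/0.407 − 1/0.421)/(4πk) = 0.08171/(4π·91.2) = 7.129×10^-5 K/W
  R_aerogel blanket = (1/0.421 − 1/0.979)/(4πk) = 1.354/(4π·0.0170) = 6.337 K/W
ΣR = 7.129×10^-5 + 6.337 = 6.337 K/W
Q = ΔT/ΣR = (83.2 °C − 21.2 °C)/6.337 = 9.78 W

Q = 9.78 W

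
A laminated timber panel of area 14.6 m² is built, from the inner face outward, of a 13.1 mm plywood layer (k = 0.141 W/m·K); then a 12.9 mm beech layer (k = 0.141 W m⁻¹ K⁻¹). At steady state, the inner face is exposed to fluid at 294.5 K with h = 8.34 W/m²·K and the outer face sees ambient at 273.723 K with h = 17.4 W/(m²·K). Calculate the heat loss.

Treat each layer as a resistance in series:
  R_conv,in = 1/(hA) = 1/(8.34·14.6) = 0.008213 K/W
  R_plywood = L/(kA) = 0.0131/(0.141·14.6) = 0.006364 K/W
  R_beech = L/(kA) = 0.0129/(0.141·14.6) = 0.006266 K/W
  R_conv,out = 1/(hA) = 1/(17.4·14.6) = 0.003936 K/W
ΣR = 0.008213 + 0.006364 + 0.006266 + 0.003936 = 0.02478 K/W
Q = ΔT/ΣR = (294.5 K − 273.723 K)/0.02478 = 838 W

Q = 838 W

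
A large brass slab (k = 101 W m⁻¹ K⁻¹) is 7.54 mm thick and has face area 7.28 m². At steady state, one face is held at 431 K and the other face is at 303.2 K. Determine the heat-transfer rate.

Q = 12500 kW

Q = kA·ΔT/L = 101 × 7.28 × |431 K − 303.2 K| / 0.00754 = 1.25×10^7 W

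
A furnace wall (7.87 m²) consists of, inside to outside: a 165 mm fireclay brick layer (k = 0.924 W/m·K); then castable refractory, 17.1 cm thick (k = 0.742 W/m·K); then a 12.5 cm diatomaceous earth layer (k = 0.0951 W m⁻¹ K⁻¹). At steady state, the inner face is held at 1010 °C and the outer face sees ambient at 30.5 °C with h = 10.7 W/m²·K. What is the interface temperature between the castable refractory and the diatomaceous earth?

Series thermal resistances, inner to outer:
  R_fireclay brick = L/(kA) = 0.165/(0.924·7.87) = 0.02269 K/W
  R_castable refractory = L/(kA) = 0.171/(0.742·7.87) = 0.02928 K/W
  R_diatomaceous earth = L/(kA) = 0.125/(0.0951·7.87) = 0.1670 K/W
  R_conv,out = 1/(hA) = 1/(10.7·7.87) = 0.01188 K/W
ΣR = 0.02269 + 0.02928 + 0.1670 + 0.01188 = 0.2308 K/W
Q = ΔT/ΣR = (1010 °C − 30.5 °C)/0.2308 = 4244 W
From the inner boundary to the castable refractory/diatomaceous earth interface, ΣR_partial = 0.05197 K/W.
T_interface = T_in − Q·ΣR_partial = 1010 °C − (4244)(0.05197) = 789 °C

T = 789 °C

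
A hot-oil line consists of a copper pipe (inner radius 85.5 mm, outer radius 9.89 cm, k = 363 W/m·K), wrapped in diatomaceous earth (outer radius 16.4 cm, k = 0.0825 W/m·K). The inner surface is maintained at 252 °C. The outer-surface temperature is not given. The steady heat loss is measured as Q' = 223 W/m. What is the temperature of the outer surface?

Sum the resistances:
  R'_copper = ln(0.0989/0.0855)/(2πk) = 0.1456/(2π·363) = 6.383×10^-5 m·K/W
  R'_diatomaceous earth = ln(0.164/0.0989)/(2πk) = 0.5058/(2π·0.0825) = 0.9757 m·K/W
ΣR = 0.9757 m·K/W
ΔT = Q'·ΣR = 223 × 0.9757 = 217.6 K
Heat flows outward, so T_out = T_in − ΔT = 252 − 217.6 = 34.4 °C

T_out = 34.4 °C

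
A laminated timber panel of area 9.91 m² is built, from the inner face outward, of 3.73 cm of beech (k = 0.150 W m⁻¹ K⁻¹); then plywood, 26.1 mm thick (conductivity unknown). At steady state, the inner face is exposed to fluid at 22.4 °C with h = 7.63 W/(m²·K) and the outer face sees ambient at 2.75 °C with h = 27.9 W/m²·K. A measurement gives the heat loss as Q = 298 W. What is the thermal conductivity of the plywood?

ΣR = ΔT/Q = |22.4 − 2.75|/298 = 0.06594 K/W
Known resistances:
  R_conv,in = 1/(hA) = 1/(7.63·9.91) = 0.01323 K/W
  R_beech = L/(kA) = 0.0373/(0.150·9.91) = 0.02509 K/W
  R_conv,out = 1/(hA) = 1/(27.9·9.91) = 0.003617 K/W
R_plywood = ΣR − ΣR_known = 0.06594 − 0.04194 = 0.02400 K/W
L/(kA) = 0.02400 ⇒ k = 0.0261/(0.02400·9.91) = 0.110 W/m·K

k = 0.110 W/m·K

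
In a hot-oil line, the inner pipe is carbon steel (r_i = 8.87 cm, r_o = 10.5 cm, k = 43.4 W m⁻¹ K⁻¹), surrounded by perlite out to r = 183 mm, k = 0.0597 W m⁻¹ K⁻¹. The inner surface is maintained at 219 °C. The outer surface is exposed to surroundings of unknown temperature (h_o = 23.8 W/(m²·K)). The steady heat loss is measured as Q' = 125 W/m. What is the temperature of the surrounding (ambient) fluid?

Sum the resistances:
  R'_carbon steel = ln(0.105/0.0887)/(2πk) = 0.1687/(2π·43.4) = 6.187×10^-4 m·K/W
  R'_perlite = ln(0.183/0.105)/(2πk) = 0.5555/(2π·0.0597) = 1.481 m·K/W
  R'_conv,out = 1/(2πr h) = 1/(2π·0.183·23.8) = 0.03654 m·K/W
ΣR = 1.518 m·K/W
ΔT = Q'·ΣR = 125 × 1.518 = 189.8 K
Heat flows outward, so T_out = T_in − ΔT = 219 − 189.8 = 29.2 °C

T_out = 29.2 °C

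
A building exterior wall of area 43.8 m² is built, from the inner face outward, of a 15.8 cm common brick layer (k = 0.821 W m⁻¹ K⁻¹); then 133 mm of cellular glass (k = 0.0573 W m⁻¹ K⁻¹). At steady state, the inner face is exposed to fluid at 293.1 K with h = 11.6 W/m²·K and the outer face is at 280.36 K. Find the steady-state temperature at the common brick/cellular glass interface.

Resistance network (inner→outer):
  R_conv,in = 1/(hA) = 1/(11.6·43.8) = 0.001968 K/W
  R_common brick = L/(kA) = 0.158/(0.821·43.8) = 0.004394 K/W
  R_cellular glass = L/(kA) = 0.133/(0.0573·43.8) = 0.05299 K/W
ΣR = 0.001968 + 0.004394 + 0.05299 = 0.05935 K/W
Q = ΔT/ΣR = (293.1 K − 280.36 K)/0.05935 = 214.7 W
From the inner boundary to the common brick/cellular glass interface, ΣR_partial = 0.006362 K/W.
T_interface = T_in − Q·ΣR_partial = 293.1 K − (214.7)(0.006362) = 291.7 K

T = 291.7 K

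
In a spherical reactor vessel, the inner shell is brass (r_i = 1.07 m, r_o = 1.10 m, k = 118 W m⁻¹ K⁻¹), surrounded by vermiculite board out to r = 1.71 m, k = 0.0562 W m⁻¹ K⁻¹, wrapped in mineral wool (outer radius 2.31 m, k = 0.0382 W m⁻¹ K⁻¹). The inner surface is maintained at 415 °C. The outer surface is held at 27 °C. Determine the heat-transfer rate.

Q = 500 W

Treat each layer as a resistance in series:
  R_brass = (1/1.07 − 1/1.10)/(4πk) = 0.02549/(4π·118) = 1.719×10^-5 K/W
  R_vermiculite board = (1/1.10 − 1/1.71)/(4πk) = 0.3243/(4π·0.0562) = 0.4592 K/W
  R_mineral wool = (1/1.71 − 1/2.31)/(4πk) = 0.1519/(4π·0.0382) = 0.3164 K/W
ΣR = 1.719×10^-5 + 0.4592 + 0.3164 = 0.7756 K/W
Q = ΔT/ΣR = (415 °C − 27 °C)/0.7756 = 500 W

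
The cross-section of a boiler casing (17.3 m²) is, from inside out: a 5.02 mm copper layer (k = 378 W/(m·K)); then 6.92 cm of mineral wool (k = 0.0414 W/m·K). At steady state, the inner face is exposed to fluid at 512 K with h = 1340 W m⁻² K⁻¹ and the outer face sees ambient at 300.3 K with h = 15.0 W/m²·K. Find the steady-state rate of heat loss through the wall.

Resistance network (inner→outer):
  R_conv,in = 1/(hA) = 1/(1340·17.3) = 4.314×10^-5 K/W
  R_copper = L/(kA) = 0.00502/(378·17.3) = 7.677×10^-7 K/W
  R_mineral wool = L/(kA) = 0.0692/(0.0414·17.3) = 0.09662 K/W
  R_conv,out = 1/(hA) = 1/(15.0·17.3) = 0.003854 K/W
ΣR = 4.314×10^-5 + 7.677×10^-7 + 0.09662 + 0.003854 = 0.1005 K/W
Q = ΔT/ΣR = (512 K − 300.3 K)/0.1005 = 2110 W

Q = 2.11 kW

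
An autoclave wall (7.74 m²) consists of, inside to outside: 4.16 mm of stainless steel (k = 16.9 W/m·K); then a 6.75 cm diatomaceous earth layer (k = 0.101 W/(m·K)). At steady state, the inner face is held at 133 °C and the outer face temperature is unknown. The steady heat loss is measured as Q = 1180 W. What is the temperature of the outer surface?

Sum the resistances:
  R_stainless steel = L/(kA) = 0.00416/(16.9·7.74) = 3.180×10^-5 K/W
  R_diatomaceous earth = L/(kA) = 0.0675/(0.101·7.74) = 0.08635 K/W
ΣR = 0.08638 K/W
ΔT = Q·ΣR = 1180 × 0.08638 = 101.9 K
Heat flows outward, so T_out = T_in − ΔT = 133 − 101.9 = 31.1 °C

T_out = 31.1 °C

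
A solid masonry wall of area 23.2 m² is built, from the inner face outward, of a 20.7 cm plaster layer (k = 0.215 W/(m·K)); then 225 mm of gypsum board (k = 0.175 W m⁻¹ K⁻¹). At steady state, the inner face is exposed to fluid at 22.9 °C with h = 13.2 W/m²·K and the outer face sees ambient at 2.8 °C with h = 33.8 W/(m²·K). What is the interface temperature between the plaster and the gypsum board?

T = 14.0 °C

Series thermal resistances, inner to outer:
  R_conv,in = 1/(hA) = 1/(13.2·23.2) = 0.003265 K/W
  R_plaster = L/(kA) = 0.207/(0.215·23.2) = 0.04150 K/W
  R_gypsum board = L/(kA) = 0.225/(0.175·23.2) = 0.05542 K/W
  R_conv,out = 1/(hA) = 1/(33.8·23.2) = 0.001275 K/W
ΣR = 0.003265 + 0.04150 + 0.05542 + 0.001275 = 0.1015 K/W
Q = ΔT/ΣR = (22.9 °C − 2.8 °C)/0.1015 = 198.0 W
From the inner boundary to the plaster/gypsum board interface, ΣR_partial = 0.04476 K/W.
T_interface = T_in − Q·ΣR_partial = 22.9 °C − (198.0)(0.04476) = 14.0 °C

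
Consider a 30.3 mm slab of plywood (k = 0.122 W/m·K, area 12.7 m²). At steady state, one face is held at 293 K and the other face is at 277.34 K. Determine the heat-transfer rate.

Q = kA·ΔT/L = 0.122 × 12.7 × |293 K − 277.34 K| / 0.0303 = 801 W

Q = 801 W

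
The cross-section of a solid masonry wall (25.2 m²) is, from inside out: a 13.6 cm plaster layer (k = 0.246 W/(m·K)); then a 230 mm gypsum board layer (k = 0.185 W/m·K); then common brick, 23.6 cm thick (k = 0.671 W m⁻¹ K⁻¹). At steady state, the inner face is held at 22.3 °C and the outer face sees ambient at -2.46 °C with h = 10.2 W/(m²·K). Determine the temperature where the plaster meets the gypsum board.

Series thermal resistances, inner to outer:
  R_plaster = L/(kA) = 0.136/(0.246·25.2) = 0.02194 K/W
  R_gypsum board = L/(kA) = 0.230/(0.185·25.2) = 0.04934 K/W
  R_common brick = L/(kA) = 0.236/(0.671·25.2) = 0.01396 K/W
  R_conv,out = 1/(hA) = 1/(10.2·25.2) = 0.003890 K/W
ΣR = 0.02194 + 0.04934 + 0.01396 + 0.003890 = 0.08913 K/W
Q = ΔT/ΣR = (22.3 °C − -2.46 °C)/0.08913 = 277.8 W
From the inner boundary to the plaster/gypsum board interface, ΣR_partial = 0.02194 K/W.
T_interface = T_in − Q·ΣR_partial = 22.3 °C − (277.8)(0.02194) = 16.2 °C

T = 16.2 °C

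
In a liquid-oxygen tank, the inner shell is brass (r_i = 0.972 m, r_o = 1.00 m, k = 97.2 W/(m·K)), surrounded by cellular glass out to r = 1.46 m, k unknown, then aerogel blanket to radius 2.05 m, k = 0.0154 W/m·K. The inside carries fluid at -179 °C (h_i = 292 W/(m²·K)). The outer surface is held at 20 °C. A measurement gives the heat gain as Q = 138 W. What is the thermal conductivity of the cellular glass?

ΣR = ΔT/Q = |-179 − 20|/138 = 1.442 K/W
Known resistances:
  R_conv,in = 1/(4πr²h) = 1/(4π·0.972²·292) = 2.885×10^-4 K/W
  R_brass = (1/0.972 − 1/1.00)/(4πk) = 0.02881/(4π·97.2) = 2.358×10^-5 K/W
  R_aerogel blanket = (1/1.46 − 1/2.05)/(4πk) = 0.1971/(4π·0.0154) = 1.019 K/W
R_cellular glass = ΣR − ΣR_known = 1.442 − 1.019 = 0.4230 K/W
(1/r₁−1/r₂)/(4πk) = 0.4230 ⇒ k = 0.3151/(4π·0.4230) = 0.0593 W/m·K

k = 0.0593 W/m·K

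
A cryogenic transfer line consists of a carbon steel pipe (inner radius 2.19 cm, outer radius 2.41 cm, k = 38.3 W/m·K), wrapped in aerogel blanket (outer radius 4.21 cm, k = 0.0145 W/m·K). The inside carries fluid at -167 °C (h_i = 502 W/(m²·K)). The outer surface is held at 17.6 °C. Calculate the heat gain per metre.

Q' = 30.1 W/m

Series thermal resistances, inner to outer:
  R'_conv,in = 1/(2πr h) = 1/(2π·0.0219·502) = 0.01448 m·K/W
  R'_carbon steel = ln(0.0241/0.0219)/(2πk) = 0.09573/(2π·38.3) = 3.978×10^-4 m·K/W
  R'_aerogel blanket = ln(0.0421/0.0241)/(2πk) = 0.5578/(2π·0.0145) = 6.123 m·K/W
ΣR = 0.01448 + 3.978×10^-4 + 6.123 = 6.138 m·K/W
Q' = ΔT/ΣR = (-167 °C − 17.6 °C)/6.138 = -30.1 W/m
(Negative Q' ⇒ heat flows inward; heat gain = 30.1 W/m.)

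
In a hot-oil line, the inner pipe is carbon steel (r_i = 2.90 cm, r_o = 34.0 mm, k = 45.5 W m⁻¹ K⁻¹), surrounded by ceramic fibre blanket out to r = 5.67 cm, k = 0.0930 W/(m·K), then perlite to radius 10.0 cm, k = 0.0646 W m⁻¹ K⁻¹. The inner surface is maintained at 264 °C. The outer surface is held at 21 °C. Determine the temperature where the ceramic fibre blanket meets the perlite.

Series thermal resistances, inner to outer:
  R'_carbon steel = ln(0.0340/0.0290)/(2πk) = 0.1591/(2π·45.5) = 5.564×10^-4 m·K/W
  R'_ceramic fibre blanket = ln(0.0567/0.0340)/(2πk) = 0.5114/(2π·0.0930) = 0.8752 m·K/W
  R'_perlite = ln(0.100/0.0567)/(2πk) = 0.5674/(2π·0.0646) = 1.398 m·K/W
ΣR = 5.564×10^-4 + 0.8752 + 1.398 = 2.274 m·K/W
Q' = ΔT/ΣR = (264 °C − 21 °C)/2.274 = 106.9 W/m
From the inner boundary to the ceramic fibre blanket/perlite interface, ΣR_partial = 0.8758 m·K/W.
T_interface = T_in − Q'·ΣR_partial = 264 °C − (106.9)(0.8758) = 170 °C

T = 170 °C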